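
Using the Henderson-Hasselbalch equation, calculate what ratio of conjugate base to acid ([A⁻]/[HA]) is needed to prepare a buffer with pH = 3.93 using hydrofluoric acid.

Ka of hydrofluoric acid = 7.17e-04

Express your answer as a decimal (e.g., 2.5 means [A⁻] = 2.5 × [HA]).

pKa = -log(7.17e-04) = 3.1445. pH = pKa + log([A⁻]/[HA]), so log([A⁻]/[HA]) = pH − pKa = 3.93 − 3.1445 = 0.7855. [A⁻]/[HA] = 10^(0.7855) = 6.10

[A⁻]/[HA] = 6.10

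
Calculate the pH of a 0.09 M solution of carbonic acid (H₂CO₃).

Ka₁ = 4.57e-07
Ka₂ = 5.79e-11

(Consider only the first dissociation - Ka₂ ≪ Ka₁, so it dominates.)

First dissociation dominates. From Ka₁ = [H⁺][HA⁻]/[H₂A], x² + Ka₁·x − Ka₁·C = 0 with C = 0.09 M and Ka₁ = 4.57e-07. Solving: [H⁺] = (−Ka₁ + √(Ka₁² + 4·Ka₁·C)) / 2 = 2.0258e-04 M. pH = -log(2.0258e-04) = 3.69.

pH = 3.69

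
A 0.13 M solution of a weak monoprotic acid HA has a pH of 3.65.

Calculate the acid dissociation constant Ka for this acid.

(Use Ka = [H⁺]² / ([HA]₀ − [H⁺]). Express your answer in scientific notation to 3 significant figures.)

[H⁺] = 10^(−pH) = 10^(−3.65) = 2.239e-04 M. For HA ⇌ H⁺ + A⁻, Ka = [H⁺][A⁻]/[HA] = [H⁺]² / ([HA]₀ − [H⁺]) = (2.239e-04)² / (0.13 − 2.239e-04) = 3.86e-07.

K_a = 3.86e-07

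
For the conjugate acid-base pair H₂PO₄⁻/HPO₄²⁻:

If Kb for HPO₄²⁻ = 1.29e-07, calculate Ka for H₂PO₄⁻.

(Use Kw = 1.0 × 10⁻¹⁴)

For a conjugate pair Ka × Kb = Kw, so Ka = Kw/Kb = 1.0 × 10⁻¹⁴ / 1.29e-07 = 7.75e-08.

K_a = 7.75e-08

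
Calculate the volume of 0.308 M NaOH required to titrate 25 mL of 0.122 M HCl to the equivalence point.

At equivalence: moles acid = moles base. moles HCl = 0.122 × 25/1000 = 0.00305 mol. V_base = moles / 0.308 × 1000 = 9.9 mL.

V_{base} = 9.9 mL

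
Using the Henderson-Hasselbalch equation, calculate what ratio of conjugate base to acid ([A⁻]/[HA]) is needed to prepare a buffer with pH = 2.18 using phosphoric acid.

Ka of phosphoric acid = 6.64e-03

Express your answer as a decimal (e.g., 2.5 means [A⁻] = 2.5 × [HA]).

pKa = -log(6.64e-03) = 2.1778. pH = pKa + log([A⁻]/[HA]), so log([A⁻]/[HA]) = pH − pKa = 2.18 − 2.1778 = 0.0022. [A⁻]/[HA] = 10^(0.0022) = 1.01

[A⁻]/[HA] = 1.01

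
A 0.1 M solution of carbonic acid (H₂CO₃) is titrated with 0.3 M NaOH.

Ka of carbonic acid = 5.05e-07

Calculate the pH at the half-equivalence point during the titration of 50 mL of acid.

At half-equivalence [HA] = [A⁻], so Henderson-Hasselbalch gives pH = pKa = -log(5.05e-07) = 6.30.

pH = pKa = 6.30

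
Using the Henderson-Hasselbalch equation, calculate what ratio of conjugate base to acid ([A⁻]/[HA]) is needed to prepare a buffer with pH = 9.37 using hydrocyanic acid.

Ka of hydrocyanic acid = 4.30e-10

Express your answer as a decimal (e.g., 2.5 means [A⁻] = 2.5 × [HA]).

pKa = -log(4.30e-10) = 9.3665. pH = pKa + log([A⁻]/[HA]), so log([A⁻]/[HA]) = pH − pKa = 9.37 − 9.3665 = 0.0035. [A⁻]/[HA] = 10^(0.0035) = 1.01

[A⁻]/[HA] = 1.01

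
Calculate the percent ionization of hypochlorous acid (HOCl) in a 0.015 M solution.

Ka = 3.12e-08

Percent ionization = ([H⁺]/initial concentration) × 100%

Using Ka equilibrium: x² + Ka×x - Ka×C = 0. Solving: [H⁺] = 2.1618e-05. Percent = (2.1618e-05/0.015) × 100

Percent ionization = 0.144%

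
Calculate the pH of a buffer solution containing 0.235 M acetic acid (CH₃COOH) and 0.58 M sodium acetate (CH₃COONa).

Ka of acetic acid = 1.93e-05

pKa = -log(1.93e-05) = 4.71. pH = pKa + log([A⁻]/[HA]) = 4.71 + log(0.58/0.235)

pH = 5.11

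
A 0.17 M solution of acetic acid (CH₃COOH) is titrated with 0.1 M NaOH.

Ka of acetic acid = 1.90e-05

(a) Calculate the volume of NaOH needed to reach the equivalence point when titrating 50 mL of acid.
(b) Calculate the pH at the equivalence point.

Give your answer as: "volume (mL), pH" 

moles acid = 0.17 × 50/1000 = 0.0085 mol; V_base = moles/0.1 × 1000 = 85.0 mL. At equivalence only the conjugate base is present: [A⁻] = 0.0085/0.135 = 6.2963e-02 M. Kb = Kw/Ka = 5.26e-10; [OH⁻] = √(Kb × [A⁻]) = 5.7566e-06; pOH = 5.24; pH = 14 - pOH = 8.76.

V = 85.0 mL, pH = 8.76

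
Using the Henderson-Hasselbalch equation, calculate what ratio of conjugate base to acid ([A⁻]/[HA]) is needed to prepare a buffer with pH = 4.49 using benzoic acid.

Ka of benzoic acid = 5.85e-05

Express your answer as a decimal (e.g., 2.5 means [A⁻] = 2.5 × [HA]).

pKa = -log(5.85e-05) = 4.2328. pH = pKa + log([A⁻]/[HA]), so log([A⁻]/[HA]) = pH − pKa = 4.49 − 4.2328 = 0.2572. [A⁻]/[HA] = 10^(0.2572) = 1.81

[A⁻]/[HA] = 1.81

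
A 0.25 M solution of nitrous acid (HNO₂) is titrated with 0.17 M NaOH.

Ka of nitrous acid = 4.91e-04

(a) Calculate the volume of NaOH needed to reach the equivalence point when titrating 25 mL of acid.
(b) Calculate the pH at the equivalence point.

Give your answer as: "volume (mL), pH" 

moles acid = 0.25 × 25/1000 = 0.00625 mol; V_base = moles/0.17 × 1000 = 36.8 mL. At equivalence only the conjugate base is present: [A⁻] = 0.00625/0.062 = 1.0119e-01 M. Kb = Kw/Ka = 2.04e-11; [OH⁻] = √(Kb × [A⁻]) = 1.4356e-06; pOH = 5.84; pH = 14 - pOH = 8.16.

V = 36.8 mL, pH = 8.16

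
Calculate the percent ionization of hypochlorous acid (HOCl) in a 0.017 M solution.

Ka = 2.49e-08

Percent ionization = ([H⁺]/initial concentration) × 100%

Using Ka equilibrium: x² + Ka×x - Ka×C = 0. Solving: [H⁺] = 2.0562e-05. Percent = (2.0562e-05/0.017) × 100

Percent ionization = 0.121%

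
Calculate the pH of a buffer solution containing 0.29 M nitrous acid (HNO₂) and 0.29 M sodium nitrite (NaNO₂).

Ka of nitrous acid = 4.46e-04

pKa = -log(4.46e-04) = 3.35. pH = pKa + log([A⁻]/[HA]) = 3.35 + log(0.29/0.29)

pH = 3.35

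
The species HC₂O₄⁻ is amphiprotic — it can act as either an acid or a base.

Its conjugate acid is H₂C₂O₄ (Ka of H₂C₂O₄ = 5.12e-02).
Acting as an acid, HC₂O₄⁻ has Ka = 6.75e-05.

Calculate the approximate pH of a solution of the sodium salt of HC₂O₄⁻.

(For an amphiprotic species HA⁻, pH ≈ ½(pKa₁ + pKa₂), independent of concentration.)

pKa₁ = -log(5.12e-02) = 1.29; pKa₂ = -log(6.75e-05) = 4.17. For an amphiprotic species, pH ≈ ½(pKa₁ + pKa₂) = ½(1.29 + 4.17) = 2.73.

pH = 2.73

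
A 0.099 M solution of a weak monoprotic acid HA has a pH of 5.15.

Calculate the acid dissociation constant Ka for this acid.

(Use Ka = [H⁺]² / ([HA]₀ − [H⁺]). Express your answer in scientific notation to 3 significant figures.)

[H⁺] = 10^(−pH) = 10^(−5.15) = 7.079e-06 M. For HA ⇌ H⁺ + A⁻, Ka = [H⁺][A⁻]/[HA] = [H⁺]² / ([HA]₀ − [H⁺]) = (7.079e-06)² / (0.099 − 7.079e-06) = 5.06e-10.

K_a = 5.06e-10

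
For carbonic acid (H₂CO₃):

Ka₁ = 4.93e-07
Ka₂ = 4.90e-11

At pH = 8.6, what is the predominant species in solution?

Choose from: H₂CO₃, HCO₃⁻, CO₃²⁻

pKa₁ = 6.31, pKa₂ = 10.31. For a polyprotic acid the predominant species crosses at each pKa: below pKa_n the protonated form dominates, above it the deprotonated form does. At pH = 8.6, the predominant species is HCO₃⁻.

HCO₃⁻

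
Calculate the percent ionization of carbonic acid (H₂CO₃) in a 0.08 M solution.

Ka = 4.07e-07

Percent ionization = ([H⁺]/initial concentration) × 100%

Using Ka equilibrium: x² + Ka×x - Ka×C = 0. Solving: [H⁺] = 1.8024e-04. Percent = (1.8024e-04/0.08) × 100

Percent ionization = 0.225%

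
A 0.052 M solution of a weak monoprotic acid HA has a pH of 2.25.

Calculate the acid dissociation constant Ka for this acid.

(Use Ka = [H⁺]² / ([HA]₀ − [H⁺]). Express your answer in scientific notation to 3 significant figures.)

[H⁺] = 10^(−pH) = 10^(−2.25) = 5.623e-03 M. For HA ⇌ H⁺ + A⁻, Ka = [H⁺][A⁻]/[HA] = [H⁺]² / ([HA]₀ − [H⁺]) = (5.623e-03)² / (0.052 − 5.623e-03) = 6.82e-04.

K_a = 6.82e-04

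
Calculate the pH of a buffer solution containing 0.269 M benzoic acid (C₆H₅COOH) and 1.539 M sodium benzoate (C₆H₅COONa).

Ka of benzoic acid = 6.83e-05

pKa = -log(6.83e-05) = 4.17. pH = pKa + log([A⁻]/[HA]) = 4.17 + log(1.539/0.269)

pH = 4.92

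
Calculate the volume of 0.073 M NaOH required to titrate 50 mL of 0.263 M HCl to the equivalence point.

At equivalence: moles acid = moles base. moles HCl = 0.263 × 50/1000 = 0.01315 mol. V_base = moles / 0.073 × 1000 = 180.1 mL.

V_{base} = 180.1 mL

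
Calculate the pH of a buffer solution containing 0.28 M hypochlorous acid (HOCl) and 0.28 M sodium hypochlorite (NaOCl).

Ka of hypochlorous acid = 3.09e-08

pKa = -log(3.09e-08) = 7.51. pH = pKa + log([A⁻]/[HA]) = 7.51 + log(0.28/0.28)

pH = 7.51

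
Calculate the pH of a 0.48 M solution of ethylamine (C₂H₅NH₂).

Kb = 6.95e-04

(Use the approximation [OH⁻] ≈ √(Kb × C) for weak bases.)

[OH⁻] = √(Kb × C) = √(6.95e-04 × 0.48) = 1.8265e-02. pOH = 1.74, pH = 14 - pOH

pH = 12.26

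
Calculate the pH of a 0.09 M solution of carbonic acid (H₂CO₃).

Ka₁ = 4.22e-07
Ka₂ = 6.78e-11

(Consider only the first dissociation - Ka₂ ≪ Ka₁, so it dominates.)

First dissociation dominates. From Ka₁ = [H⁺][HA⁻]/[H₂A], x² + Ka₁·x − Ka₁·C = 0 with C = 0.09 M and Ka₁ = 4.22e-07. Solving: [H⁺] = (−Ka₁ + √(Ka₁² + 4·Ka₁·C)) / 2 = 1.9467e-04 M. pH = -log(1.9467e-04) = 3.71.

pH = 3.71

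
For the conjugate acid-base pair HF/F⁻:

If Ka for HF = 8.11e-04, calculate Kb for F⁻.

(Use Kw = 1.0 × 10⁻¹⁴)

For a conjugate pair Ka × Kb = Kw, so Kb = Kw/Ka = 1.0 × 10⁻¹⁴ / 8.11e-04 = 1.23e-11.

K_b = 1.23e-11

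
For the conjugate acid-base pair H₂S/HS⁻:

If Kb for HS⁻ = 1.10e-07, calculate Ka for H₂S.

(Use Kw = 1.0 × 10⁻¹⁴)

For a conjugate pair Ka × Kb = Kw, so Ka = Kw/Kb = 1.0 × 10⁻¹⁴ / 1.10e-07 = 9.09e-08.

K_a = 9.09e-08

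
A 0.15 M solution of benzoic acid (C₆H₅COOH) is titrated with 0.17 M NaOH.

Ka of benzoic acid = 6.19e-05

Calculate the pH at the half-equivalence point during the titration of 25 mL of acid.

At half-equivalence [HA] = [A⁻], so Henderson-Hasselbalch gives pH = pKa = -log(6.19e-05) = 4.21.

pH = pKa = 4.21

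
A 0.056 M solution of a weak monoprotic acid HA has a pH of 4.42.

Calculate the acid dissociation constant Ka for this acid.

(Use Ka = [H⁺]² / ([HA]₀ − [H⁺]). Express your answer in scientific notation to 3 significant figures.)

[H⁺] = 10^(−pH) = 10^(−4.42) = 3.802e-05 M. For HA ⇌ H⁺ + A⁻, Ka = [H⁺][A⁻]/[HA] = [H⁺]² / ([HA]₀ − [H⁺]) = (3.802e-05)² / (0.056 − 3.802e-05) = 2.58e-08.

K_a = 2.58e-08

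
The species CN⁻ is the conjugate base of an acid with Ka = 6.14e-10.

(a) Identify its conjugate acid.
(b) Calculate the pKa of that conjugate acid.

(a) The conjugate acid is formed by adding one H⁺ to CN⁻, giving HCN. (b) pKa = -log(Ka) = -log(6.14e-10) = 9.21.

Conjugate acid: HCN; pK_a = 9.21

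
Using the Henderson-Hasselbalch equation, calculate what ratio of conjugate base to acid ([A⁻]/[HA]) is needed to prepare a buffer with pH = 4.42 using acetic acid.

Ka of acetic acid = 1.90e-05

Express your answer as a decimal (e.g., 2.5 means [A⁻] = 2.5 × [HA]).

pKa = -log(1.90e-05) = 4.7212. pH = pKa + log([A⁻]/[HA]), so log([A⁻]/[HA]) = pH − pKa = 4.42 − 4.7212 = -0.3012. [A⁻]/[HA] = 10^(-0.3012) = 0.500

[A⁻]/[HA] = 0.500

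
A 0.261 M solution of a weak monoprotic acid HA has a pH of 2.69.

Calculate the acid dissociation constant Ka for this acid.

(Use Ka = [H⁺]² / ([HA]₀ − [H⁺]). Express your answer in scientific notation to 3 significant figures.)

[H⁺] = 10^(−pH) = 10^(−2.69) = 2.042e-03 M. For HA ⇌ H⁺ + A⁻, Ka = [H⁺][A⁻]/[HA] = [H⁺]² / ([HA]₀ − [H⁺]) = (2.042e-03)² / (0.261 − 2.042e-03) = 1.61e-05.

K_a = 1.61e-05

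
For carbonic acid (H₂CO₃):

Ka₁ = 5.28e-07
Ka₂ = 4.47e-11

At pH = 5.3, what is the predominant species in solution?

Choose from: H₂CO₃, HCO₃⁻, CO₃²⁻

pKa₁ = 6.28, pKa₂ = 10.35. For a polyprotic acid the predominant species crosses at each pKa: below pKa_n the protonated form dominates, above it the deprotonated form does. At pH = 5.3, the predominant species is H₂CO₃.

H₂CO₃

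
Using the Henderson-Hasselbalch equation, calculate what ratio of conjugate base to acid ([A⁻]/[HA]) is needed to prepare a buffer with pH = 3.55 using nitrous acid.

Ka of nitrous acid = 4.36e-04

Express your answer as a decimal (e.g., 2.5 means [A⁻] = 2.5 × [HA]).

pKa = -log(4.36e-04) = 3.3605. pH = pKa + log([A⁻]/[HA]), so log([A⁻]/[HA]) = pH − pKa = 3.55 − 3.3605 = 0.1895. [A⁻]/[HA] = 10^(0.1895) = 1.55

[A⁻]/[HA] = 1.55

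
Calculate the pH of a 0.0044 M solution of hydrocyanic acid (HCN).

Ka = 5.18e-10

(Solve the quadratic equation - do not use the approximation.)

x² + Ka×x - Ka×C = 0. Using quadratic formula: [H⁺] = 1.5094e-06

pH = 5.82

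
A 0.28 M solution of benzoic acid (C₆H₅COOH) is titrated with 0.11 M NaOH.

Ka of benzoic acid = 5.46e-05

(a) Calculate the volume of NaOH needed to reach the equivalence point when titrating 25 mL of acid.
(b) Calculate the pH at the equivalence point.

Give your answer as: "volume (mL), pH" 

moles acid = 0.28 × 25/1000 = 0.007 mol; V_base = moles/0.11 × 1000 = 63.6 mL. At equivalence only the conjugate base is present: [A⁻] = 0.007/0.089 = 7.8974e-02 M. Kb = Kw/Ka = 1.83e-10; [OH⁻] = √(Kb × [A⁻]) = 3.8032e-06; pOH = 5.42; pH = 14 - pOH = 8.58.

V = 63.6 mL, pH = 8.58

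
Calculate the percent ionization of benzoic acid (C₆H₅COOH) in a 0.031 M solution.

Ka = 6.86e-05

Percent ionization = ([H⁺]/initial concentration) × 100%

Using Ka equilibrium: x² + Ka×x - Ka×C = 0. Solving: [H⁺] = 1.4244e-03. Percent = (1.4244e-03/0.031) × 100

Percent ionization = 4.59%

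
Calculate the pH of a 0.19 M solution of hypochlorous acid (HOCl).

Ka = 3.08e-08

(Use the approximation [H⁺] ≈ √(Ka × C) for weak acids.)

[H⁺] = √(Ka × C) = √(3.08e-08 × 0.19) = 7.6498e-05. pH = -log(7.6498e-05)

pH = 4.12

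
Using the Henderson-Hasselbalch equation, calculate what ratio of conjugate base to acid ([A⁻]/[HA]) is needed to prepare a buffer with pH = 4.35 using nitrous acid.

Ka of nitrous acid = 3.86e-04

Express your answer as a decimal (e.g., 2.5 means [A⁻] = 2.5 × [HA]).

pKa = -log(3.86e-04) = 3.4134. pH = pKa + log([A⁻]/[HA]), so log([A⁻]/[HA]) = pH − pKa = 4.35 − 3.4134 = 0.9366. [A⁻]/[HA] = 10^(0.9366) = 8.64

[A⁻]/[HA] = 8.64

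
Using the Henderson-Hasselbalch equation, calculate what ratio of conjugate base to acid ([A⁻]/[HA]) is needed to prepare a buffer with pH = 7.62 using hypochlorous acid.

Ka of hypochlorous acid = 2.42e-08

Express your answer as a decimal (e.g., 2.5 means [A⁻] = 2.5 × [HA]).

pKa = -log(2.42e-08) = 7.6162. pH = pKa + log([A⁻]/[HA]), so log([A⁻]/[HA]) = pH − pKa = 7.62 − 7.6162 = 0.0038. [A⁻]/[HA] = 10^(0.0038) = 1.01

[A⁻]/[HA] = 1.01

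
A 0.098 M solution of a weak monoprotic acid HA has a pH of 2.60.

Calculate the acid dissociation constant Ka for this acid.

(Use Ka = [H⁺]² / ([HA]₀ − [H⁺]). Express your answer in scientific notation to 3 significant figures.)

[H⁺] = 10^(−pH) = 10^(−2.60) = 2.512e-03 M. For HA ⇌ H⁺ + A⁻, Ka = [H⁺][A⁻]/[HA] = [H⁺]² / ([HA]₀ − [H⁺]) = (2.512e-03)² / (0.098 − 2.512e-03) = 6.61e-05.

K_a = 6.61e-05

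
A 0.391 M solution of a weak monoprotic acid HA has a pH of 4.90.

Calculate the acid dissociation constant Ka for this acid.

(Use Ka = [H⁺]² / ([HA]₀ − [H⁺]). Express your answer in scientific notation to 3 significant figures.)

[H⁺] = 10^(−pH) = 10^(−4.90) = 1.259e-05 M. For HA ⇌ H⁺ + A⁻, Ka = [H⁺][A⁻]/[HA] = [H⁺]² / ([HA]₀ − [H⁺]) = (1.259e-05)² / (0.391 − 1.259e-05) = 4.05e-10.

K_a = 4.05e-10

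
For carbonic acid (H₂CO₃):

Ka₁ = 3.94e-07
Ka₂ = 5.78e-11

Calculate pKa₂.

pKa₂ = -log(Ka₂) = -log(5.78e-11) = 10.24.

pK_{a2} = 10.24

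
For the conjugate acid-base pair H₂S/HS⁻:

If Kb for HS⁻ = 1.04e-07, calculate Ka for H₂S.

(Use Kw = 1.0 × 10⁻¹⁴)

For a conjugate pair Ka × Kb = Kw, so Ka = Kw/Kb = 1.0 × 10⁻¹⁴ / 1.04e-07 = 9.62e-08.

K_a = 9.62e-08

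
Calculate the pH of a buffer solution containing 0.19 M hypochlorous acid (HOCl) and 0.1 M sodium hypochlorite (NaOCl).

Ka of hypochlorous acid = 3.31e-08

pKa = -log(3.31e-08) = 7.48. pH = pKa + log([A⁻]/[HA]) = 7.48 + log(0.1/0.19)

pH = 7.20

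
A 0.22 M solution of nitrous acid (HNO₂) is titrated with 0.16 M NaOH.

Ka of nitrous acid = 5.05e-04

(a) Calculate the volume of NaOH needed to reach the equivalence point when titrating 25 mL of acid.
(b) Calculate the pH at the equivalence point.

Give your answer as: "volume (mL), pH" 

moles acid = 0.22 × 25/1000 = 0.0055 mol; V_base = moles/0.16 × 1000 = 34.4 mL. At equivalence only the conjugate base is present: [A⁻] = 0.0055/0.059 = 9.2632e-02 M. Kb = Kw/Ka = 1.98e-11; [OH⁻] = √(Kb × [A⁻]) = 1.3544e-06; pOH = 5.87; pH = 14 - pOH = 8.13.

V = 34.4 mL, pH = 8.13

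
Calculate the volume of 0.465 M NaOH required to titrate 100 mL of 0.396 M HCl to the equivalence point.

At equivalence: moles acid = moles base. moles HCl = 0.396 × 100/1000 = 0.0396 mol. V_base = moles / 0.465 × 1000 = 85.2 mL.

V_{base} = 85.2 mL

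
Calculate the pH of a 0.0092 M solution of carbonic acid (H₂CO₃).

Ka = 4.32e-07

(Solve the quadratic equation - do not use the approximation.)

x² + Ka×x - Ka×C = 0. Using quadratic formula: [H⁺] = 6.2827e-05

pH = 4.20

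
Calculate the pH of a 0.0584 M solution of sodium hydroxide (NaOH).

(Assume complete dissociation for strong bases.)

[OH⁻] = 0.0584 M for strong base. pOH = -log[OH⁻] = 1.23, pH = 14 - pOH

pH = 12.77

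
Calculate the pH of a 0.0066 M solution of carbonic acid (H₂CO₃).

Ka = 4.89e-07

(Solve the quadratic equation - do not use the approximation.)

x² + Ka×x - Ka×C = 0. Using quadratic formula: [H⁺] = 5.6566e-05

pH = 4.25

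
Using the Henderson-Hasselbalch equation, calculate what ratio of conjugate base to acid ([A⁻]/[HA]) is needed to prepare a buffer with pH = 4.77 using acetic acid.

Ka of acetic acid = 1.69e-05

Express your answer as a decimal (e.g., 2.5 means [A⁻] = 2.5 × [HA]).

pKa = -log(1.69e-05) = 4.7721. pH = pKa + log([A⁻]/[HA]), so log([A⁻]/[HA]) = pH − pKa = 4.77 − 4.7721 = -0.0021. [A⁻]/[HA] = 10^(-0.0021) = 0.995

[A⁻]/[HA] = 0.995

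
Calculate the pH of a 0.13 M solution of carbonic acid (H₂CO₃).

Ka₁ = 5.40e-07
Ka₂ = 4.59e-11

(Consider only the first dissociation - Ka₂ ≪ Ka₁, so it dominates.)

First dissociation dominates. From Ka₁ = [H⁺][HA⁻]/[H₂A], x² + Ka₁·x − Ka₁·C = 0 with C = 0.13 M and Ka₁ = 5.40e-07. Solving: [H⁺] = (−Ka₁ + √(Ka₁² + 4·Ka₁·C)) / 2 = 2.6468e-04 M. pH = -log(2.6468e-04) = 3.58.

pH = 3.58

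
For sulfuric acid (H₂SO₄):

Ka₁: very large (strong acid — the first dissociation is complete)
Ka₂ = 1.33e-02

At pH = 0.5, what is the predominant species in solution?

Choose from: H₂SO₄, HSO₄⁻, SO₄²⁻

The first dissociation is complete, so H₂SO₄ itself is never the predominant species in water; pKa₂ = -log(1.33e-02) = 1.88. For a polyprotic acid the predominant species crosses at each pKa: below pKa_n the protonated form dominates, above it the deprotonated form does. At pH = 0.5, the predominant species is HSO₄⁻.

HSO₄⁻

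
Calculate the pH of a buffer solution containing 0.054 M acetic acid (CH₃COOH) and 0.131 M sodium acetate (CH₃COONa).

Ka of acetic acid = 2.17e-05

pKa = -log(2.17e-05) = 4.66. pH = pKa + log([A⁻]/[HA]) = 4.66 + log(0.131/0.054)

pH = 5.05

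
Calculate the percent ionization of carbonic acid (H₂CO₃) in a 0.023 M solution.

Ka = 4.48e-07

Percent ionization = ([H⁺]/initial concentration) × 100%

Using Ka equilibrium: x² + Ka×x - Ka×C = 0. Solving: [H⁺] = 1.0128e-04. Percent = (1.0128e-04/0.023) × 100

Percent ionization = 0.44%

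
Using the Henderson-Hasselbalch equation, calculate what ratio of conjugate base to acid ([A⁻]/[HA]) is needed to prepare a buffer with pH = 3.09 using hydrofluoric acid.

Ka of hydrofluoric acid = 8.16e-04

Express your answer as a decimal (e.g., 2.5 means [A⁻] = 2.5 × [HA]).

pKa = -log(8.16e-04) = 3.0883. pH = pKa + log([A⁻]/[HA]), so log([A⁻]/[HA]) = pH − pKa = 3.09 − 3.0883 = 0.0017. [A⁻]/[HA] = 10^(0.0017) = 1.00

[A⁻]/[HA] = 1.00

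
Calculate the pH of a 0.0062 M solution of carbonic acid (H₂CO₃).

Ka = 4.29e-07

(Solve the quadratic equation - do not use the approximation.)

x² + Ka×x - Ka×C = 0. Using quadratic formula: [H⁺] = 5.1359e-05

pH = 4.29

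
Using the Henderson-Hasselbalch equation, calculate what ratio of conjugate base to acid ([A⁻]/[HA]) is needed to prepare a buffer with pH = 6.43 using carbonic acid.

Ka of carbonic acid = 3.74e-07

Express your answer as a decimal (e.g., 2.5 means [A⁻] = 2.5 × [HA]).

pKa = -log(3.74e-07) = 6.4271. pH = pKa + log([A⁻]/[HA]), so log([A⁻]/[HA]) = pH − pKa = 6.43 − 6.4271 = 0.0029. [A⁻]/[HA] = 10^(0.0029) = 1.01

[A⁻]/[HA] = 1.01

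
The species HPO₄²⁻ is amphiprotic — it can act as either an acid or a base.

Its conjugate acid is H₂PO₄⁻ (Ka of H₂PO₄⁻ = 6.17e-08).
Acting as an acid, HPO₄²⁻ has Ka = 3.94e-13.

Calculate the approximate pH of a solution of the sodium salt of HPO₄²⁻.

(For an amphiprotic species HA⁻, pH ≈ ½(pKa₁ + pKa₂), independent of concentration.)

pKa₁ = -log(6.17e-08) = 7.21; pKa₂ = -log(3.94e-13) = 12.40. For an amphiprotic species, pH ≈ ½(pKa₁ + pKa₂) = ½(7.21 + 12.40) = 9.81.

pH = 9.81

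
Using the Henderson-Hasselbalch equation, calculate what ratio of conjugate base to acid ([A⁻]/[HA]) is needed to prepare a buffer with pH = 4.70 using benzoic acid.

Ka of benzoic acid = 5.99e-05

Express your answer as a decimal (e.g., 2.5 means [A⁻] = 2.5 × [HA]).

pKa = -log(5.99e-05) = 4.2226. pH = pKa + log([A⁻]/[HA]), so log([A⁻]/[HA]) = pH − pKa = 4.70 − 4.2226 = 0.4774. [A⁻]/[HA] = 10^(0.4774) = 3.00

[A⁻]/[HA] = 3.00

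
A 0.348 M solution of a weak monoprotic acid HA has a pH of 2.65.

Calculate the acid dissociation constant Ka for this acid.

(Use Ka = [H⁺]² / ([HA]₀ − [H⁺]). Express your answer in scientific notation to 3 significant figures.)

[H⁺] = 10^(−pH) = 10^(−2.65) = 2.239e-03 M. For HA ⇌ H⁺ + A⁻, Ka = [H⁺][A⁻]/[HA] = [H⁺]² / ([HA]₀ − [H⁺]) = (2.239e-03)² / (0.348 − 2.239e-03) = 1.45e-05.

K_a = 1.45e-05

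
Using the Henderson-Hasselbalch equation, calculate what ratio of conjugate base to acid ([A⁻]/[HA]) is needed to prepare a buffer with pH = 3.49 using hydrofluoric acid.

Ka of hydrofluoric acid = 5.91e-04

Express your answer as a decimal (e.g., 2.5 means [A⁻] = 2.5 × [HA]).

pKa = -log(5.91e-04) = 3.2284. pH = pKa + log([A⁻]/[HA]), so log([A⁻]/[HA]) = pH − pKa = 3.49 − 3.2284 = 0.2616. [A⁻]/[HA] = 10^(0.2616) = 1.83

[A⁻]/[HA] = 1.83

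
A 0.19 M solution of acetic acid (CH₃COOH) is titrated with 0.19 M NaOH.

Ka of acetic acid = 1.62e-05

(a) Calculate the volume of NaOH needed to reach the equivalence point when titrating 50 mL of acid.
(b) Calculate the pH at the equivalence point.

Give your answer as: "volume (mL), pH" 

moles acid = 0.19 × 50/1000 = 0.0095 mol; V_base = moles/0.19 × 1000 = 50.0 mL. At equivalence only the conjugate base is present: [A⁻] = 0.0095/0.100 = 9.5000e-02 M. Kb = Kw/Ka = 6.17e-10; [OH⁻] = √(Kb × [A⁻]) = 7.6578e-06; pOH = 5.12; pH = 14 - pOH = 8.88.

V = 50.0 mL, pH = 8.88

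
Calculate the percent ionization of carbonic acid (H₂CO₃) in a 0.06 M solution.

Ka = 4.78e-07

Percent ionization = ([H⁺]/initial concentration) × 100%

Using Ka equilibrium: x² + Ka×x - Ka×C = 0. Solving: [H⁺] = 1.6911e-04. Percent = (1.6911e-04/0.06) × 100

Percent ionization = 0.282%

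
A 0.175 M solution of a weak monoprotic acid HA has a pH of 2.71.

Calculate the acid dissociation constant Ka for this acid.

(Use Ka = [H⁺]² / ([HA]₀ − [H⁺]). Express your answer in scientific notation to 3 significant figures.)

[H⁺] = 10^(−pH) = 10^(−2.71) = 1.950e-03 M. For HA ⇌ H⁺ + A⁻, Ka = [H⁺][A⁻]/[HA] = [H⁺]² / ([HA]₀ − [H⁺]) = (1.950e-03)² / (0.175 − 1.950e-03) = 2.20e-05.

K_a = 2.20e-05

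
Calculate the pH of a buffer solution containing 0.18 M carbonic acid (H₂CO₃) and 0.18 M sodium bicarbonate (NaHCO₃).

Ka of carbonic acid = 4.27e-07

pKa = -log(4.27e-07) = 6.37. pH = pKa + log([A⁻]/[HA]) = 6.37 + log(0.18/0.18)

pH = 6.37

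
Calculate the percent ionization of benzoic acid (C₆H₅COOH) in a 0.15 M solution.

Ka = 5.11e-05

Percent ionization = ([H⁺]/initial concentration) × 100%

Using Ka equilibrium: x² + Ka×x - Ka×C = 0. Solving: [H⁺] = 2.7431e-03. Percent = (2.7431e-03/0.15) × 100

Percent ionization = 1.83%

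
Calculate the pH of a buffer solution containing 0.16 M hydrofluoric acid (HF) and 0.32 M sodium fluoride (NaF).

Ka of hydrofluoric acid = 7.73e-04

pKa = -log(7.73e-04) = 3.11. pH = pKa + log([A⁻]/[HA]) = 3.11 + log(0.32/0.16)

pH = 3.41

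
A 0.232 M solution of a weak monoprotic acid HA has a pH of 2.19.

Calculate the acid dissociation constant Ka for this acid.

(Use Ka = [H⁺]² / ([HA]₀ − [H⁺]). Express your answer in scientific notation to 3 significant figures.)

[H⁺] = 10^(−pH) = 10^(−2.19) = 6.457e-03 M. For HA ⇌ H⁺ + A⁻, Ka = [H⁺][A⁻]/[HA] = [H⁺]² / ([HA]₀ − [H⁺]) = (6.457e-03)² / (0.232 − 6.457e-03) = 1.85e-04.

K_a = 1.85e-04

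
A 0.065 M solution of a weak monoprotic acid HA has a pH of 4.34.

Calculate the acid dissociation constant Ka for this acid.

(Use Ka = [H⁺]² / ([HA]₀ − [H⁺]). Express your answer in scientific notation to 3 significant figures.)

[H⁺] = 10^(−pH) = 10^(−4.34) = 4.571e-05 M. For HA ⇌ H⁺ + A⁻, Ka = [H⁺][A⁻]/[HA] = [H⁺]² / ([HA]₀ − [H⁺]) = (4.571e-05)² / (0.065 − 4.571e-05) = 3.22e-08.

K_a = 3.22e-08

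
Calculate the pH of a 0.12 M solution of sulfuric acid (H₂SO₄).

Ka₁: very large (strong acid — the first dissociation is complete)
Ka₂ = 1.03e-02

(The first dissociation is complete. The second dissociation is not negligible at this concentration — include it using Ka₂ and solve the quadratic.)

First dissociation is complete: [H⁺]₀ = [HSO₄⁻]₀ = C = 0.12 M. Second dissociation HSO₄⁻ ⇌ H⁺ + SO₄²⁻: let x = [SO₄²⁻]. Ka₂ = (C + x)·x / (C − x) = 1.03e-02 → x² + (C + Ka₂)·x − Ka₂·C = 0 → x² + 0.13030·x − 1.236e-03 = 0. x = (−0.13030 + √(0.13030² + 4 × 1.236e-03)) / 2 = 8.8806e-03 M. [H⁺] = C + x = 0.12 + 8.8806e-03 = 1.2888e-01 M. pH = -log(1.2888e-01) = 0.89.

pH = 0.89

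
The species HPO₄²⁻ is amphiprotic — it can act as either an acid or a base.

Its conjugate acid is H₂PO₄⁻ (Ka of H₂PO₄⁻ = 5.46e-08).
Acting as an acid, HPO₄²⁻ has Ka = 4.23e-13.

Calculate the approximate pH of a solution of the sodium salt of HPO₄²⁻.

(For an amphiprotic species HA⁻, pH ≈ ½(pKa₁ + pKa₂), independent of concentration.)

pKa₁ = -log(5.46e-08) = 7.26; pKa₂ = -log(4.23e-13) = 12.37. For an amphiprotic species, pH ≈ ½(pKa₁ + pKa₂) = ½(7.26 + 12.37) = 9.82.

pH = 9.82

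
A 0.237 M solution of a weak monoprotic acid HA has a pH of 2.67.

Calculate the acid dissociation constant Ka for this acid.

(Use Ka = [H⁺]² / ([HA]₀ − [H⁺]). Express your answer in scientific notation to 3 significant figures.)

[H⁺] = 10^(−pH) = 10^(−2.67) = 2.138e-03 M. For HA ⇌ H⁺ + A⁻, Ka = [H⁺][A⁻]/[HA] = [H⁺]² / ([HA]₀ − [H⁺]) = (2.138e-03)² / (0.237 − 2.138e-03) = 1.95e-05.

K_a = 1.95e-05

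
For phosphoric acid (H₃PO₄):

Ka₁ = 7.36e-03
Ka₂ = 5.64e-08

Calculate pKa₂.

pKa₂ = -log(Ka₂) = -log(5.64e-08) = 7.25.

pK_{a2} = 7.25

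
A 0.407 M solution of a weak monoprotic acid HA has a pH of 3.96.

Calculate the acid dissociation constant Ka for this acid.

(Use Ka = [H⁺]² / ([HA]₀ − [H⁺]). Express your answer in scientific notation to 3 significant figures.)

[H⁺] = 10^(−pH) = 10^(−3.96) = 1.096e-04 M. For HA ⇌ H⁺ + A⁻, Ka = [H⁺][A⁻]/[HA] = [H⁺]² / ([HA]₀ − [H⁺]) = (1.096e-04)² / (0.407 − 1.096e-04) = 2.95e-08.

K_a = 2.95e-08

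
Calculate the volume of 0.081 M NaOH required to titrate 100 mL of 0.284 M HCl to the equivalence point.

At equivalence: moles acid = moles base. moles HCl = 0.284 × 100/1000 = 0.0284 mol. V_base = moles / 0.081 × 1000 = 350.6 mL.

V_{base} = 350.6 mL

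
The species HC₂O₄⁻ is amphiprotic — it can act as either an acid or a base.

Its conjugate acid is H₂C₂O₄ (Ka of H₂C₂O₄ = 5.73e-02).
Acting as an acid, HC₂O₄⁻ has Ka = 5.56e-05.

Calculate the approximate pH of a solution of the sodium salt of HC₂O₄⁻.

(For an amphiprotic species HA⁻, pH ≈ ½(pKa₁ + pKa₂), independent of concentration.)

pKa₁ = -log(5.73e-02) = 1.24; pKa₂ = -log(5.56e-05) = 4.25. For an amphiprotic species, pH ≈ ½(pKa₁ + pKa₂) = ½(1.24 + 4.25) = 2.75.

pH = 2.75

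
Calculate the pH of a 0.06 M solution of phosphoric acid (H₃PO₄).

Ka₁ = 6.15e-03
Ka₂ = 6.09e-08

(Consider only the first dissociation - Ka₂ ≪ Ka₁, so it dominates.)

First dissociation dominates. From Ka₁ = [H⁺][HA⁻]/[H₂A], x² + Ka₁·x − Ka₁·C = 0 with C = 0.06 M and Ka₁ = 6.15e-03. Solving: [H⁺] = (−Ka₁ + √(Ka₁² + 4·Ka₁·C)) / 2 = 1.6379e-02 M. pH = -log(1.6379e-02) = 1.79.

pH = 1.79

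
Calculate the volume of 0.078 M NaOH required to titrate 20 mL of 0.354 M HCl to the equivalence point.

At equivalence: moles acid = moles base. moles HCl = 0.354 × 20/1000 = 0.00708 mol. V_base = moles / 0.078 × 1000 = 90.8 mL.

V_{base} = 90.8 mL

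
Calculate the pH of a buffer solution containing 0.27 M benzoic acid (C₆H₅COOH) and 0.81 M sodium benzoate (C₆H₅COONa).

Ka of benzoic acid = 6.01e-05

pKa = -log(6.01e-05) = 4.22. pH = pKa + log([A⁻]/[HA]) = 4.22 + log(0.81/0.27)

pH = 4.70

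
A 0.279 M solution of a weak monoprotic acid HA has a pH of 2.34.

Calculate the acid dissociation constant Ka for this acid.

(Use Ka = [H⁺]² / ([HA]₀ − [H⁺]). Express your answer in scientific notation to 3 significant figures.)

[H⁺] = 10^(−pH) = 10^(−2.34) = 4.571e-03 M. For HA ⇌ H⁺ + A⁻, Ka = [H⁺][A⁻]/[HA] = [H⁺]² / ([HA]₀ − [H⁺]) = (4.571e-03)² / (0.279 − 4.571e-03) = 7.61e-05.

K_a = 7.61e-05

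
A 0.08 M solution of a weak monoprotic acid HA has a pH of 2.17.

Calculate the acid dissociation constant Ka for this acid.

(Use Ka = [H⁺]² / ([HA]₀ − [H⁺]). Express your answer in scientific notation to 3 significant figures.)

[H⁺] = 10^(−pH) = 10^(−2.17) = 6.761e-03 M. For HA ⇌ H⁺ + A⁻, Ka = [H⁺][A⁻]/[HA] = [H⁺]² / ([HA]₀ − [H⁺]) = (6.761e-03)² / (0.08 − 6.761e-03) = 6.24e-04.

K_a = 6.24e-04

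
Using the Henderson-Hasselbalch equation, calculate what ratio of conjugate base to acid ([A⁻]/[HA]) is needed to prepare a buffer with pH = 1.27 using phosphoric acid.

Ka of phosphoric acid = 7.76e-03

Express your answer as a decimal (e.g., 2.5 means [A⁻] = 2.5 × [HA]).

pKa = -log(7.76e-03) = 2.1101. pH = pKa + log([A⁻]/[HA]), so log([A⁻]/[HA]) = pH − pKa = 1.27 − 2.1101 = -0.8401. [A⁻]/[HA] = 10^(-0.8401) = 0.144

[A⁻]/[HA] = 0.144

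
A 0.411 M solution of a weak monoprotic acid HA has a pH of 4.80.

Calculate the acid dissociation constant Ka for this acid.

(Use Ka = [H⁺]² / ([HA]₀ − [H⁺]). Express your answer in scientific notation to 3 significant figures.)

[H⁺] = 10^(−pH) = 10^(−4.80) = 1.585e-05 M. For HA ⇌ H⁺ + A⁻, Ka = [H⁺][A⁻]/[HA] = [H⁺]² / ([HA]₀ − [H⁺]) = (1.585e-05)² / (0.411 − 1.585e-05) = 6.11e-10.

K_a = 6.11e-10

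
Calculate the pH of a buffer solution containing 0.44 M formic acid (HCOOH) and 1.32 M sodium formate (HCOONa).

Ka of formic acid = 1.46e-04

pKa = -log(1.46e-04) = 3.84. pH = pKa + log([A⁻]/[HA]) = 3.84 + log(1.32/0.44)

pH = 4.31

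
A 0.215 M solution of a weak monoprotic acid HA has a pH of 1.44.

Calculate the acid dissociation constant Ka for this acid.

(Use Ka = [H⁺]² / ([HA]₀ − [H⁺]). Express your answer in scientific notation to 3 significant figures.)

[H⁺] = 10^(−pH) = 10^(−1.44) = 3.631e-02 M. For HA ⇌ H⁺ + A⁻, Ka = [H⁺][A⁻]/[HA] = [H⁺]² / ([HA]₀ − [H⁺]) = (3.631e-02)² / (0.215 − 3.631e-02) = 7.38e-03.

K_a = 7.38e-03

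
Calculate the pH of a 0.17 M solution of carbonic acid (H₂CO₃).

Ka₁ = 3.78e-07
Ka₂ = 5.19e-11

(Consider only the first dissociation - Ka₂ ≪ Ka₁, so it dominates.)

First dissociation dominates. From Ka₁ = [H⁺][HA⁻]/[H₂A], x² + Ka₁·x − Ka₁·C = 0 with C = 0.17 M and Ka₁ = 3.78e-07. Solving: [H⁺] = (−Ka₁ + √(Ka₁² + 4·Ka₁·C)) / 2 = 2.5331e-04 M. pH = -log(2.5331e-04) = 3.60.

pH = 3.60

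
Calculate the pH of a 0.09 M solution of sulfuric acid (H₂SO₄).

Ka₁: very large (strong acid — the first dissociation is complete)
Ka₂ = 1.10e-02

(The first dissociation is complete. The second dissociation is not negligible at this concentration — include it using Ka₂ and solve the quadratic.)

First dissociation is complete: [H⁺]₀ = [HSO₄⁻]₀ = C = 0.09 M. Second dissociation HSO₄⁻ ⇌ H⁺ + SO₄²⁻: let x = [SO₄²⁻]. Ka₂ = (C + x)·x / (C − x) = 1.10e-02 → x² + (C + Ka₂)·x − Ka₂·C = 0 → x² + 0.10100·x − 9.900e-04 = 0. x = (−0.10100 + √(0.10100² + 4 × 9.900e-04)) / 2 = 9.0000e-03 M. [H⁺] = C + x = 0.09 + 9.0000e-03 = 9.9000e-02 M. pH = -log(9.9000e-02) = 1.00.

pH = 1.00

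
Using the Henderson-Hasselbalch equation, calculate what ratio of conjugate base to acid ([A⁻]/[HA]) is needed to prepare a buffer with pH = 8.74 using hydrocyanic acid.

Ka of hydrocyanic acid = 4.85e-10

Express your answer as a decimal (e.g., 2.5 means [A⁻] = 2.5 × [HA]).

pKa = -log(4.85e-10) = 9.3143. pH = pKa + log([A⁻]/[HA]), so log([A⁻]/[HA]) = pH − pKa = 8.74 − 9.3143 = -0.5743. [A⁻]/[HA] = 10^(-0.5743) = 0.267

[A⁻]/[HA] = 0.267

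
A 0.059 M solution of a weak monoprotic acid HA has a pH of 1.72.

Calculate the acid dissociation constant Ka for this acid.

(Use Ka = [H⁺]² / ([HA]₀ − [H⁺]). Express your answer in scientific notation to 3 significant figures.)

[H⁺] = 10^(−pH) = 10^(−1.72) = 1.905e-02 M. For HA ⇌ H⁺ + A⁻, Ka = [H⁺][A⁻]/[HA] = [H⁺]² / ([HA]₀ − [H⁺]) = (1.905e-02)² / (0.059 − 1.905e-02) = 9.09e-03.

K_a = 9.09e-03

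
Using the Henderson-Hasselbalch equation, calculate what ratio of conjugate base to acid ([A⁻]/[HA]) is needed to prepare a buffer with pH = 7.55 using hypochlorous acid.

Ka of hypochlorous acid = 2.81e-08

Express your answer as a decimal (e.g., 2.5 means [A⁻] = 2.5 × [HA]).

pKa = -log(2.81e-08) = 7.5513. pH = pKa + log([A⁻]/[HA]), so log([A⁻]/[HA]) = pH − pKa = 7.55 − 7.5513 = -0.0013. [A⁻]/[HA] = 10^(-0.0013) = 0.997

[A⁻]/[HA] = 0.997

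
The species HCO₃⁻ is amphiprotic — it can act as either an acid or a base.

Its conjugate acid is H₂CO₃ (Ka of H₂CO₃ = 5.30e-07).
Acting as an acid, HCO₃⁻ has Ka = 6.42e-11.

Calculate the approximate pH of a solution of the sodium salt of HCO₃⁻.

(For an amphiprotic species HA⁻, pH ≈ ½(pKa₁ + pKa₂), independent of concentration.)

pKa₁ = -log(5.30e-07) = 6.28; pKa₂ = -log(6.42e-11) = 10.19. For an amphiprotic species, pH ≈ ½(pKa₁ + pKa₂) = ½(6.28 + 10.19) = 8.23.

pH = 8.23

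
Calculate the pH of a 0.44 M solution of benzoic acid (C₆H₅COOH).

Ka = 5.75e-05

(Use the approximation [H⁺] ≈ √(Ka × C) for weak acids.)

[H⁺] = √(Ka × C) = √(5.75e-05 × 0.44) = 5.0299e-03. pH = -log(5.0299e-03)

pH = 2.30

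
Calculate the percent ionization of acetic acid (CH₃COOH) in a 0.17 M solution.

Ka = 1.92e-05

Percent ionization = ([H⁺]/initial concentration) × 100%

Using Ka equilibrium: x² + Ka×x - Ka×C = 0. Solving: [H⁺] = 1.7971e-03. Percent = (1.7971e-03/0.17) × 100

Percent ionization = 1.06%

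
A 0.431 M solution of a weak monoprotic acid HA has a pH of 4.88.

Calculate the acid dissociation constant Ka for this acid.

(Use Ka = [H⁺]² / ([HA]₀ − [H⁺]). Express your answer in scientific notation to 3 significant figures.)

[H⁺] = 10^(−pH) = 10^(−4.88) = 1.318e-05 M. For HA ⇌ H⁺ + A⁻, Ka = [H⁺][A⁻]/[HA] = [H⁺]² / ([HA]₀ − [H⁺]) = (1.318e-05)² / (0.431 − 1.318e-05) = 4.03e-10.

K_a = 4.03e-10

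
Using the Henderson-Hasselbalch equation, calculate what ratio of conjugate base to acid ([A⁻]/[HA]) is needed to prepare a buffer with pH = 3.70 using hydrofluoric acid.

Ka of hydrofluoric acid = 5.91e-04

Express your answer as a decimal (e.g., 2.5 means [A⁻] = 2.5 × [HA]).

pKa = -log(5.91e-04) = 3.2284. pH = pKa + log([A⁻]/[HA]), so log([A⁻]/[HA]) = pH − pKa = 3.70 − 3.2284 = 0.4716. [A⁻]/[HA] = 10^(0.4716) = 2.96

[A⁻]/[HA] = 2.96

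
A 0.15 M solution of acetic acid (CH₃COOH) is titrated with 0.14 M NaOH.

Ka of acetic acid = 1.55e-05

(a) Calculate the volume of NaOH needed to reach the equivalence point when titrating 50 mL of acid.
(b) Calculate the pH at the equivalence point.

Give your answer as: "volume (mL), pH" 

moles acid = 0.15 × 50/1000 = 0.0075 mol; V_base = moles/0.14 × 1000 = 53.6 mL. At equivalence only the conjugate base is present: [A⁻] = 0.0075/0.104 = 7.2414e-02 M. Kb = Kw/Ka = 6.45e-10; [OH⁻] = √(Kb × [A⁻]) = 6.8351e-06; pOH = 5.17; pH = 14 - pOH = 8.83.

V = 53.6 mL, pH = 8.83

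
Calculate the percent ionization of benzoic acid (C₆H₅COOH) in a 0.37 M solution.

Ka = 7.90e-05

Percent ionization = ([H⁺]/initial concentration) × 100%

Using Ka equilibrium: x² + Ka×x - Ka×C = 0. Solving: [H⁺] = 5.3671e-03. Percent = (5.3671e-03/0.37) × 100

Percent ionization = 1.45%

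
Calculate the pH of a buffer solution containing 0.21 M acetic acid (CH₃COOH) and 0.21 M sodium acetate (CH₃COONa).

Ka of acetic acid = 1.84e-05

pKa = -log(1.84e-05) = 4.74. pH = pKa + log([A⁻]/[HA]) = 4.74 + log(0.21/0.21)

pH = 4.74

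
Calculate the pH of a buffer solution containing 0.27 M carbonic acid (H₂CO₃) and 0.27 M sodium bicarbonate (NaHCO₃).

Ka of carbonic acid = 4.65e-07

pKa = -log(4.65e-07) = 6.33. pH = pKa + log([A⁻]/[HA]) = 6.33 + log(0.27/0.27)

pH = 6.33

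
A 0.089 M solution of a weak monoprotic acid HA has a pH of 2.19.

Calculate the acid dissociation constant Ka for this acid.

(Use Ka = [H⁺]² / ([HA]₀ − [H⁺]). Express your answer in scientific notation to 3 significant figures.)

[H⁺] = 10^(−pH) = 10^(−2.19) = 6.457e-03 M. For HA ⇌ H⁺ + A⁻, Ka = [H⁺][A⁻]/[HA] = [H⁺]² / ([HA]₀ − [H⁺]) = (6.457e-03)² / (0.089 − 6.457e-03) = 5.05e-04.

K_a = 5.05e-04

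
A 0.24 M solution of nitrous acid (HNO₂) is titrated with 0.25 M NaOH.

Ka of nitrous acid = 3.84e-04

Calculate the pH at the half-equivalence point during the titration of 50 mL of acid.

At half-equivalence [HA] = [A⁻], so Henderson-Hasselbalch gives pH = pKa = -log(3.84e-04) = 3.42.

pH = pKa = 3.42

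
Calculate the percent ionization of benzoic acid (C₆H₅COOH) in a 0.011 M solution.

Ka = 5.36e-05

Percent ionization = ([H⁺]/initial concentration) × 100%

Using Ka equilibrium: x² + Ka×x - Ka×C = 0. Solving: [H⁺] = 7.4152e-04. Percent = (7.4152e-04/0.011) × 100

Percent ionization = 6.74%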